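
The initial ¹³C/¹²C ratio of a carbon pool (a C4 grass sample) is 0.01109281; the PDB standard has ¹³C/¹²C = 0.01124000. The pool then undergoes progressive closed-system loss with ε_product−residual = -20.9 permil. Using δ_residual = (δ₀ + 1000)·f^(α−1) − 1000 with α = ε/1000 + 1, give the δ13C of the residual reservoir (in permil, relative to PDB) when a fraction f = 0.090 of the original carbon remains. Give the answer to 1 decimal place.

δ₀ = (0.01109281/0.01124000 − 1)×1000 = (0.986905 − 1)×1000 = -13.095 permil
α − 1 = ε/1000 = -0.0209
f^(α−1) = 0.090^(-0.0209) = 1.051614
δ_res = (-13.095 + 1000) × 1.051614 − 1000 = 1037.843 − 1000 = 37.84 permil

37.8 permil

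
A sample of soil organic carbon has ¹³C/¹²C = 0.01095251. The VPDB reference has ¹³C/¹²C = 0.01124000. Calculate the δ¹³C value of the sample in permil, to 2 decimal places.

-25.58 permil

δ¹³C = (R_sample / R_standard − 1) × 1000
R_sample / R_standard = 0.01095251 / 0.01124000 = 0.974423
δ¹³C = (0.974423 − 1) × 1000 = -25.577 permil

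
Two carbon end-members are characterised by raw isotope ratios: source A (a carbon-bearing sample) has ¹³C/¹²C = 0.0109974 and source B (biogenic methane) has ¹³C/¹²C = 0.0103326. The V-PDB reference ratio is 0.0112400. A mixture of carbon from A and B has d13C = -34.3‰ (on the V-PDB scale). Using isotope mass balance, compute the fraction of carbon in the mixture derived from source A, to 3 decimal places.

0.785

δ_A = (0.0109974/0.0112400 − 1)×1000 = (0.978416 − 1)×1000 = -21.584‰
δ_B = (0.0103326/0.0112400 − 1)×1000 = (0.919270 − 1)×1000 = -80.730‰
f_A = (δ_mix − δ_B)/(δ_A − δ_B) = (-34.3 − (-80.730))/(-21.584 − (-80.730))
f_A = 46.430 / 59.146 = 0.7850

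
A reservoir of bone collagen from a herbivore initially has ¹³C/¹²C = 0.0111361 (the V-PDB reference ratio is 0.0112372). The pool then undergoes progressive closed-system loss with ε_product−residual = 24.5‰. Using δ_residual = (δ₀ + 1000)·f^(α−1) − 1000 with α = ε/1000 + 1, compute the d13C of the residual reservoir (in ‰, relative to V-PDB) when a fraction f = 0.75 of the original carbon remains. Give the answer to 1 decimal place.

-16.0‰

δ₀ = (0.0111361/0.0112372 − 1)×1000 = (0.991003 − 1)×1000 = -8.997‰
α − 1 = ε/1000 = 0.0245
f^(α−1) = 0.75^(0.0245) = 0.992977
δ_res = (-8.997 + 1000) × 0.992977 − 1000 = 984.043 − 1000 = -15.96‰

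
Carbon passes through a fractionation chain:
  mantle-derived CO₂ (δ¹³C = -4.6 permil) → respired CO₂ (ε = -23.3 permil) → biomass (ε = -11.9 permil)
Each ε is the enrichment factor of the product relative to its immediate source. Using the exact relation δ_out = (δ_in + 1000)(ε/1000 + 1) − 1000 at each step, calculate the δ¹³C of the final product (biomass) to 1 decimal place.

step 1: δ = (-4.60 + 1000)·(-23.3/1000 + 1) − 1000 = -27.79 permil
step 2: δ = (-27.79 + 1000)·(-11.9/1000 + 1) − 1000 = -39.36 permil

-39.4 permil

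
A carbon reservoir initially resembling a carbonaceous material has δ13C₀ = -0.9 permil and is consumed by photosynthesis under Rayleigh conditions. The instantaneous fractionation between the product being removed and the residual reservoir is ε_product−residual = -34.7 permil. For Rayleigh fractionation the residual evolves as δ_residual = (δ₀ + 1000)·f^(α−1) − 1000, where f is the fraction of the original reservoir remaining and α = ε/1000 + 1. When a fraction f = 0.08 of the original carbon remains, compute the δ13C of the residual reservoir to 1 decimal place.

Rayleigh residual: δ_res = (δ₀ + 1000)·f^(α−1) − 1000
α = ε/1000 + 1 = 0.96530, so α − 1 = -0.03470
f^(α−1) = 0.08^(-0.03470) = 1.091598
δ_res = (-0.9 + 1000) × 1.091598 − 1000 = 1090.616 − 1000 = 90.62 permil

90.6 permil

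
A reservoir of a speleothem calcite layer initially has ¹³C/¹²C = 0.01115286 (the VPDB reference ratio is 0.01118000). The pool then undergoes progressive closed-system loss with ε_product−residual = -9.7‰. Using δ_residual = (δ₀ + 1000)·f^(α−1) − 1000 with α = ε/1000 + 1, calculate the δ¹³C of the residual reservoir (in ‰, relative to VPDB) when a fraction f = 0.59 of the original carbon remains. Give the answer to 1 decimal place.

2.7‰

δ₀ = (0.01115286/0.01118000 − 1)×1000 = (0.997572 − 1)×1000 = -2.428‰
α − 1 = ε/1000 = -0.0097
f^(α−1) = 0.59^(-0.0097) = 1.005131
δ_res = (-2.428 + 1000) × 1.005131 − 1000 = 1002.691 − 1000 = 2.69‰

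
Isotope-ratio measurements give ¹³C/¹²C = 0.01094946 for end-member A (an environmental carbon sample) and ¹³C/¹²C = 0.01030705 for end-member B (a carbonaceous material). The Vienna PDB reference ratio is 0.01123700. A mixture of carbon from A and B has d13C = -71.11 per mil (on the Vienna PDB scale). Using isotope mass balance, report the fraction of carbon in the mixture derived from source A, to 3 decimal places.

0.204

δ_A = (0.01094946/0.01123700 − 1)×1000 = (0.974411 − 1)×1000 = -25.589 per mil
δ_B = (0.01030705/0.01123700 − 1)×1000 = (0.917242 − 1)×1000 = -82.758 per mil
f_A = (δ_mix − δ_B)/(δ_A − δ_B) = (-71.11 − (-82.758))/(-25.589 − (-82.758))
f_A = 11.648 / 57.169 = 0.2037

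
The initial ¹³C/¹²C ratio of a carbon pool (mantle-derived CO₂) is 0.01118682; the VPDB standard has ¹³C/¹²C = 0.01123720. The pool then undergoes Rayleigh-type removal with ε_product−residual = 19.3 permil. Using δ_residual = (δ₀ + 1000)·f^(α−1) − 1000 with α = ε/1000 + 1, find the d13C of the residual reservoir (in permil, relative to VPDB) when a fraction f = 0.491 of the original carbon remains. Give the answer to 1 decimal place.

δ₀ = (0.01118682/0.01123720 − 1)×1000 = (0.995517 − 1)×1000 = -4.483 permil
α − 1 = ε/1000 = 0.0193
f^(α−1) = 0.491^(0.0193) = 0.986365
δ_res = (-4.483 + 1000) × 0.986365 − 1000 = 981.943 − 1000 = -18.06 permil

-18.1 permil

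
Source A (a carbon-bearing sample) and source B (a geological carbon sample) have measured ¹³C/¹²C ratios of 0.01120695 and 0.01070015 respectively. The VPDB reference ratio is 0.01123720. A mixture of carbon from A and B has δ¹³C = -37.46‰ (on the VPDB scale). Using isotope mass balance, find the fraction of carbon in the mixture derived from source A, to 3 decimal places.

δ_A = (0.01120695/0.01123720 − 1)×1000 = (0.997308 − 1)×1000 = -2.692‰
δ_B = (0.01070015/0.01123720 − 1)×1000 = (0.952208 − 1)×1000 = -47.792‰
f_A = (δ_mix − δ_B)/(δ_A − δ_B) = (-37.46 − (-47.792))/(-2.692 − (-47.792))
f_A = 10.332 / 45.100 = 0.2291

0.229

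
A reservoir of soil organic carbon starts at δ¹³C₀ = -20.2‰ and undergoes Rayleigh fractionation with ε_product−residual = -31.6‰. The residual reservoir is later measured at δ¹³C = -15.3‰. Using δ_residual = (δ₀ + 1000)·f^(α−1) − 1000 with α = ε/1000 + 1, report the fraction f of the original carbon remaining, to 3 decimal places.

α − 1 = ε/1000 = -0.0316
(δ_res + 1000)/(δ₀ + 1000) = (-15.3 + 1000)/(-20.2 + 1000) = 984.7/979.8 = 1.005001
f = 1.005001^(1/-0.0316) = exp(ln(1.005001)/-0.0316) = exp(0.00499/-0.0316)
f = exp(-0.1579) = 0.8540

0.854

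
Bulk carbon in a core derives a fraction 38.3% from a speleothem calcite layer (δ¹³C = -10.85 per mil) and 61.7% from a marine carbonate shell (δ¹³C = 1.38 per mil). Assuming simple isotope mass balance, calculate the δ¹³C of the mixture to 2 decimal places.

δ_mix = f_A·δ_A + f_B·δ_B
δ_mix = 0.383 × (-10.85) + 0.617 × (1.38)
δ_mix = -4.156 + 0.851 = -3.304 per mil

-3.30 per mil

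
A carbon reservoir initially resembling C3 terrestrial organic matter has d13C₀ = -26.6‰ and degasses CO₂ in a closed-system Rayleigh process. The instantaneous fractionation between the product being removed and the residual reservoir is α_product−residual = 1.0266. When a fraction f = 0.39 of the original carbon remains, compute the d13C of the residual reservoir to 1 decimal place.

-50.7‰

Rayleigh residual: δ_res = (δ₀ + 1000)·f^(α−1) − 1000
α − 1 = 0.02660
f^(α−1) = 0.39^(0.02660) = 0.975264
δ_res = (-26.6 + 1000) × 0.975264 − 1000 = 949.322 − 1000 = -50.68‰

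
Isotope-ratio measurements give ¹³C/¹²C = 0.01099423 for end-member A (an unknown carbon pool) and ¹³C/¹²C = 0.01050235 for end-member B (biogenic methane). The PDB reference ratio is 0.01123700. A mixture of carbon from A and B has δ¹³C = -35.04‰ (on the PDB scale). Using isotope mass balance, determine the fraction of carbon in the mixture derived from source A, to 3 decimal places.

δ_A = (0.01099423/0.01123700 − 1)×1000 = (0.978395 − 1)×1000 = -21.605‰
δ_B = (0.01050235/0.01123700 − 1)×1000 = (0.934622 − 1)×1000 = -65.378‰
f_A = (δ_mix − δ_B)/(δ_A − δ_B) = (-35.04 − (-65.378))/(-21.605 − (-65.378))
f_A = 30.338 / 43.773 = 0.6931

0.693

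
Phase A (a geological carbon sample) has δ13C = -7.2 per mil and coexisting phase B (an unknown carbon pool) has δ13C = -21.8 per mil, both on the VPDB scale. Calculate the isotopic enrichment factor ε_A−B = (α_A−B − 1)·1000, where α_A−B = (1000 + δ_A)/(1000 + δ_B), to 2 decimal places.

14.93 per mil

α_A−B = (1000 + -7.2) / (1000 + -21.8) = 992.8 / 978.2 = 1.014925
ε_A−B = (1.014925 − 1) × 1000 = 14.925 per mil
(The approximation ε ≈ δ_A − δ_B would give 14.6 per mil.)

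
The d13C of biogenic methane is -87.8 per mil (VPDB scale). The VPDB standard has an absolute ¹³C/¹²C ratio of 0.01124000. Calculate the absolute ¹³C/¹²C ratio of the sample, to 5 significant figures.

R_sample = R_standard × (d13C/1000 + 1)
R_sample = 0.01124000 × (-87.8/1000 + 1) = 0.01124000 × 0.912200
R_sample = 0.0102531

0.010253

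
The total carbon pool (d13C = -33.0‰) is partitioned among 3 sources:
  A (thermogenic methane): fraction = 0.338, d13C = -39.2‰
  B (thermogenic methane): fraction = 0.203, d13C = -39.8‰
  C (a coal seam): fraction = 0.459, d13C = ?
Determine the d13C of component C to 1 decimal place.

Isotope mass balance: δ_bulk = Σ fᵢ·δᵢ.
-33.0 = 0.338×(-39.2) + 0.203×(-39.8) + 0.459×δ_C
0.459·δ_C = -33.0 − (-21.329) = -11.671
δ_C = -11.671 / 0.459 = -25.43‰

-25.4‰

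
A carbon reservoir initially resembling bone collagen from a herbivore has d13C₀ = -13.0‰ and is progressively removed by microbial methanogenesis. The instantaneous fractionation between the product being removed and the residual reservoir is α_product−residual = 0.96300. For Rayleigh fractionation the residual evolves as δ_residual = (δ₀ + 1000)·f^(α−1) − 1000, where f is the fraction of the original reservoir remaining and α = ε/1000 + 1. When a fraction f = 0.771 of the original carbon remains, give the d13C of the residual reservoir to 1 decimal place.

Rayleigh residual: δ_res = (δ₀ + 1000)·f^(α−1) − 1000
α − 1 = -0.03700
f^(α−1) = 0.771^(-0.03700) = 1.009669
δ_res = (-13.0 + 1000) × 1.009669 − 1000 = 996.543 − 1000 = -3.46‰

-3.5‰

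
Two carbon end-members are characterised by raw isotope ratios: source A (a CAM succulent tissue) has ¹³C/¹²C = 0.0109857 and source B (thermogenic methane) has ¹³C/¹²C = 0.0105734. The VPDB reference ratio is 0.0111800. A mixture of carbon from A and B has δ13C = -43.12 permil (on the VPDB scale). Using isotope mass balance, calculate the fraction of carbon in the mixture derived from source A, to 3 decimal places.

0.302

δ_A = (0.0109857/0.0111800 − 1)×1000 = (0.982621 − 1)×1000 = -17.379 permil
δ_B = (0.0105734/0.0111800 − 1)×1000 = (0.945742 − 1)×1000 = -54.258 permil
f_A = (δ_mix − δ_B)/(δ_A − δ_B) = (-43.12 − (-54.258))/(-17.379 − (-54.258))
f_A = 11.138 / 36.878 = 0.3020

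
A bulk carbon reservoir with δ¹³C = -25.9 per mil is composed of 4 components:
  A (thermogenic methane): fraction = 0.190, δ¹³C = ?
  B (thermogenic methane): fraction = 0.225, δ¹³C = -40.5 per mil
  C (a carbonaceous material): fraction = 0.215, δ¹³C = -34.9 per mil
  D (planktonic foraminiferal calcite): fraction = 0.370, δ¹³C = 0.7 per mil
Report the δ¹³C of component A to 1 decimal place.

Isotope mass balance: δ_bulk = Σ fᵢ·δᵢ.
-25.9 = 0.190×δ_A + 0.225×(-40.5) + 0.215×(-34.9) + 0.370×(0.7)
0.190·δ_A = -25.9 − (-16.357) = -9.543
δ_A = -9.543 / 0.190 = -50.23 per mil

-50.2 per mil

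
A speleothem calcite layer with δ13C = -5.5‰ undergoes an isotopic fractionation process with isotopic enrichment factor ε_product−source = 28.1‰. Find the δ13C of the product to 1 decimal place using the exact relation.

22.4‰

To first order, δ_product ≈ δ_source + ε = 22.6‰.
Exactly, δ_product = (δ_source + 1000)·(ε/1000 + 1) − 1000.
δ_product = (-5.5 + 1000) × (28.1/1000 + 1) − 1000
δ_product = 22.45‰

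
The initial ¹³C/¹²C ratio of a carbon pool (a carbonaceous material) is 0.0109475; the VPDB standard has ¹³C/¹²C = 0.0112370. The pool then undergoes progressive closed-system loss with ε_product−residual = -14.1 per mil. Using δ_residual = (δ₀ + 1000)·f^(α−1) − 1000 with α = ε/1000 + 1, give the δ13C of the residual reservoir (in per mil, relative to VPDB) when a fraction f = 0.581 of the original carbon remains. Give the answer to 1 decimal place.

-18.3 per mil

δ₀ = (0.0109475/0.0112370 − 1)×1000 = (0.974237 − 1)×1000 = -25.763 per mil
α − 1 = ε/1000 = -0.0141
f^(α−1) = 0.581^(-0.0141) = 1.007686
δ_res = (-25.763 + 1000) × 1.007686 − 1000 = 981.725 − 1000 = -18.28 per mil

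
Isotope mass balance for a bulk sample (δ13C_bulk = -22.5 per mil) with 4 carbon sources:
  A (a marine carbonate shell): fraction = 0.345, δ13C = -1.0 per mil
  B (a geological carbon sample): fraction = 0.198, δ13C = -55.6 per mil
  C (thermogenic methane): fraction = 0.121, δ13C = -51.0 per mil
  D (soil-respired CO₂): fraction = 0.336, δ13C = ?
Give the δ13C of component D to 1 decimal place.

-14.8 per mil

Isotope mass balance: δ_bulk = Σ fᵢ·δᵢ.
-22.5 = 0.345×(-1.0) + 0.198×(-55.6) + 0.121×(-51.0) + 0.336×δ_D
0.336·δ_D = -22.5 − (-17.525) = -4.975
δ_D = -4.975 / 0.336 = -14.81 per mil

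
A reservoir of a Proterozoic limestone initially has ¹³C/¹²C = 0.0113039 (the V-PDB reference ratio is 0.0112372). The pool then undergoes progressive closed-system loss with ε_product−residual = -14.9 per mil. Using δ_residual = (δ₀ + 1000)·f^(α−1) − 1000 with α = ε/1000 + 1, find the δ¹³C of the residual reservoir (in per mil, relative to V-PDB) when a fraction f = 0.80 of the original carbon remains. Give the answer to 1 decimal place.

9.3 per mil

δ₀ = (0.0113039/0.0112372 − 1)×1000 = (1.005936 − 1)×1000 = 5.936 per mil
α − 1 = ε/1000 = -0.0149
f^(α−1) = 0.80^(-0.0149) = 1.003330
δ_res = (5.936 + 1000) × 1.003330 − 1000 = 1009.286 − 1000 = 9.29 per mil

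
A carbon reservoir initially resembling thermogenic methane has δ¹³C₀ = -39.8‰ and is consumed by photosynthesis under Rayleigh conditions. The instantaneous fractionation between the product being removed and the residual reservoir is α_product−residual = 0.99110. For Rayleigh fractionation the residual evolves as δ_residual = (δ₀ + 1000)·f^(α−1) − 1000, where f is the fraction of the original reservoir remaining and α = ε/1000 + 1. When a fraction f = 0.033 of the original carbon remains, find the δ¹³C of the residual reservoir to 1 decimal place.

-10.2‰

Rayleigh residual: δ_res = (δ₀ + 1000)·f^(α−1) − 1000
α − 1 = -0.00890
f^(α−1) = 0.033^(-0.00890) = 1.030826
δ_res = (-39.8 + 1000) × 1.030826 − 1000 = 989.799 − 1000 = -10.20‰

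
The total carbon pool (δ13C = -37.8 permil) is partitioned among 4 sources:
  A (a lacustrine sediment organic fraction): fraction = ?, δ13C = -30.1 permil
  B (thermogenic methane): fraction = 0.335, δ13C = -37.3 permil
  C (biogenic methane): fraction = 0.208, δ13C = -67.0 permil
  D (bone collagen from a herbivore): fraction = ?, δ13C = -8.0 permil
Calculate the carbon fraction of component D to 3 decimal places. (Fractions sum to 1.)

0.108

Let f_D and f_A be the unknown fractions; fractions sum to 1 so f_D + f_A = 0.457.
Mass balance: Σ fᵢ·δᵢ = δ_bulk ⇒ f_D·(-8.0) + f_A·(-30.1) = -37.8 − (-26.431) = -11.368
Substitute f_A = 0.457 − f_D:
f_D·(-8.0 − -30.1) = -11.368 − 0.457×(-30.1) = 2.387
f_D = 2.387 / 22.1 = 0.1080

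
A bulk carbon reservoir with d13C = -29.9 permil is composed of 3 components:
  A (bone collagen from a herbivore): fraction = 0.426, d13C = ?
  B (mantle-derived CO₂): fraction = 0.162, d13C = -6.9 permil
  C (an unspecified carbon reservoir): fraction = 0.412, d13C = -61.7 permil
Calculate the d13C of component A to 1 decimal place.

Isotope mass balance: δ_bulk = Σ fᵢ·δᵢ.
-29.9 = 0.426×δ_A + 0.162×(-6.9) + 0.412×(-61.7)
0.426·δ_A = -29.9 − (-26.538) = -3.362
δ_A = -3.362 / 0.426 = -7.89 permil

-7.9 permil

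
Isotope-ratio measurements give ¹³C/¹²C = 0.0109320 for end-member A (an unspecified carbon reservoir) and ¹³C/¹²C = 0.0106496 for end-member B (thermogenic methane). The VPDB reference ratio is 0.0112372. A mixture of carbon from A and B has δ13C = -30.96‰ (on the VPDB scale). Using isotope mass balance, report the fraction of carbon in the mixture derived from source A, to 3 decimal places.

0.849

δ_A = (0.0109320/0.0112372 − 1)×1000 = (0.972840 − 1)×1000 = -27.160‰
δ_B = (0.0106496/0.0112372 − 1)×1000 = (0.947709 − 1)×1000 = -52.291‰
f_A = (δ_mix − δ_B)/(δ_A − δ_B) = (-30.96 − (-52.291))/(-27.160 − (-52.291))
f_A = 21.331 / 25.131 = 0.8488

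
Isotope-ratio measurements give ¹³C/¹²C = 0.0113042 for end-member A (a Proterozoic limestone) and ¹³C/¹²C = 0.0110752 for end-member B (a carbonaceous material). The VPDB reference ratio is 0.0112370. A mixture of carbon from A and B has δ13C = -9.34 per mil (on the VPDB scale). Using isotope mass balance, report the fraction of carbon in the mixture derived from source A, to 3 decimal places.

0.248

δ_A = (0.0113042/0.0112370 − 1)×1000 = (1.005980 − 1)×1000 = 5.980 per mil
δ_B = (0.0110752/0.0112370 − 1)×1000 = (0.985601 − 1)×1000 = -14.399 per mil
f_A = (δ_mix − δ_B)/(δ_A − δ_B) = (-9.34 − (-14.399))/(5.980 − (-14.399))
f_A = 5.059 / 20.379 = 0.2482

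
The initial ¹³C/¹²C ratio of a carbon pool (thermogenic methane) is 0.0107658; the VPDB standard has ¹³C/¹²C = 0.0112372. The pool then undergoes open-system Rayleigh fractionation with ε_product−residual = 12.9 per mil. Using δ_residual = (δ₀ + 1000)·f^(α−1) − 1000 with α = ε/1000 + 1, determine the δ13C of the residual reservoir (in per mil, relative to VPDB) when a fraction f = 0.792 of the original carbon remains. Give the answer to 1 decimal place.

δ₀ = (0.0107658/0.0112372 − 1)×1000 = (0.958050 − 1)×1000 = -41.950 per mil
α − 1 = ε/1000 = 0.0129
f^(α−1) = 0.792^(0.0129) = 0.996996
δ_res = (-41.950 + 1000) × 0.996996 − 1000 = 955.172 − 1000 = -44.83 per mil

-44.8 per mil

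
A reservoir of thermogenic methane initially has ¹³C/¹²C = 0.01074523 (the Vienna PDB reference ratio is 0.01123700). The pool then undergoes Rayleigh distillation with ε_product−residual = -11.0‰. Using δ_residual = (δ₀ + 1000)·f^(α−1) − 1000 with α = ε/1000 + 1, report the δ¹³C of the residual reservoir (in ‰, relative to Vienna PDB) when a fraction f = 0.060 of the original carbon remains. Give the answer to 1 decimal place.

δ₀ = (0.01074523/0.01123700 − 1)×1000 = (0.956237 − 1)×1000 = -43.763‰
α − 1 = ε/1000 = -0.0110
f^(α−1) = 0.060^(-0.0110) = 1.031431
δ_res = (-43.763 + 1000) × 1.031431 − 1000 = 986.292 − 1000 = -13.71‰

-13.7‰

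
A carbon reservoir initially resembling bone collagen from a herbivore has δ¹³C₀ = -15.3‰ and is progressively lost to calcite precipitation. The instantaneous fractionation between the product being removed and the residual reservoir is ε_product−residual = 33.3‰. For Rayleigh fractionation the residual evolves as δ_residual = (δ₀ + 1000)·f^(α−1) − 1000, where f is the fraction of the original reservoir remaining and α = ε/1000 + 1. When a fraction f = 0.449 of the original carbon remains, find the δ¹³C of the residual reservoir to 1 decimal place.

-41.2‰

Rayleigh residual: δ_res = (δ₀ + 1000)·f^(α−1) − 1000
α = ε/1000 + 1 = 1.03330, so α − 1 = 0.03330
f^(α−1) = 0.449^(0.03330) = 0.973688
δ_res = (-15.3 + 1000) × 0.973688 − 1000 = 958.791 − 1000 = -41.21‰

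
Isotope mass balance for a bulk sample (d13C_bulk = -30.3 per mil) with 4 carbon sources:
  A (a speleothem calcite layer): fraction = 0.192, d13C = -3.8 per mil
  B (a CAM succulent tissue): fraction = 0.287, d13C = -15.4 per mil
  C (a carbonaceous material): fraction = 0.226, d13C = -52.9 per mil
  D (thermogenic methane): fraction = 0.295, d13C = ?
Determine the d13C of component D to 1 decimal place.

-44.7 per mil

Isotope mass balance: δ_bulk = Σ fᵢ·δᵢ.
-30.3 = 0.192×(-3.8) + 0.287×(-15.4) + 0.226×(-52.9) + 0.295×δ_D
0.295·δ_D = -30.3 − (-17.105) = -13.195
δ_D = -13.195 / 0.295 = -44.73 per mil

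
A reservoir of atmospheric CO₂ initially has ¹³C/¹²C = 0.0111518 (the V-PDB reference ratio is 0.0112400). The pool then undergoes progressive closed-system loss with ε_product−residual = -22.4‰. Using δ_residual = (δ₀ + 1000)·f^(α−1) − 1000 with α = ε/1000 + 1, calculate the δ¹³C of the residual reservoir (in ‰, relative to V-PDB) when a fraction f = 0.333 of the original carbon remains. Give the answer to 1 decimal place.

δ₀ = (0.0111518/0.0112400 − 1)×1000 = (0.992153 − 1)×1000 = -7.847‰
α − 1 = ε/1000 = -0.0224
f^(α−1) = 0.333^(-0.0224) = 1.024937
δ_res = (-7.847 + 1000) × 1.024937 − 1000 = 1016.895 − 1000 = 16.89‰

16.9‰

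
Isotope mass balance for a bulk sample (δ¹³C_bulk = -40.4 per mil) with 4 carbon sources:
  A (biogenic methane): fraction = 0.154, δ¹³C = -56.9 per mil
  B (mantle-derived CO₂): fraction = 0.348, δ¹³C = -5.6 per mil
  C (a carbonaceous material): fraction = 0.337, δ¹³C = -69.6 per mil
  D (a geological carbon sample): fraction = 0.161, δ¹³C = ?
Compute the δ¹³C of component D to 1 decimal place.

-38.7 per mil

Isotope mass balance: δ_bulk = Σ fᵢ·δᵢ.
-40.4 = 0.154×(-56.9) + 0.348×(-5.6) + 0.337×(-69.6) + 0.161×δ_D
0.161·δ_D = -40.4 − (-34.167) = -6.233
δ_D = -6.233 / 0.161 = -38.72 per mil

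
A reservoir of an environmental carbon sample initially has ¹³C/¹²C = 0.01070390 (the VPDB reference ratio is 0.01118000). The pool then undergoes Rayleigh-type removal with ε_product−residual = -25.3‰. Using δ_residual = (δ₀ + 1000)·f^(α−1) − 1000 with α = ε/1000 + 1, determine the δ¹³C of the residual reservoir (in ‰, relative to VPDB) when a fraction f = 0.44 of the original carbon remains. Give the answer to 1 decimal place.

δ₀ = (0.01070390/0.01118000 − 1)×1000 = (0.957415 − 1)×1000 = -42.585‰
α − 1 = ε/1000 = -0.0253
f^(α−1) = 0.44^(-0.0253) = 1.020988
δ_res = (-42.585 + 1000) × 1.020988 − 1000 = 977.509 − 1000 = -22.49‰

-22.5‰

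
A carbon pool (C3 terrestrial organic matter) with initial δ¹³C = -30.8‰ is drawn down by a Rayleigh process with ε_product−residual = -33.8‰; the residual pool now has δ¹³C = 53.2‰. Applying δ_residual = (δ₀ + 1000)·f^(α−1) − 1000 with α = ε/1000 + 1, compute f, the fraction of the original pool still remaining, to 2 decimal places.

α − 1 = ε/1000 = -0.0338
(δ_res + 1000)/(δ₀ + 1000) = (53.2 + 1000)/(-30.8 + 1000) = 1053.2/969.2 = 1.086669
f = 1.086669^(1/-0.0338) = exp(ln(1.086669)/-0.0338) = exp(0.08312/-0.0338)
f = exp(-2.4591) = 0.0855

0.09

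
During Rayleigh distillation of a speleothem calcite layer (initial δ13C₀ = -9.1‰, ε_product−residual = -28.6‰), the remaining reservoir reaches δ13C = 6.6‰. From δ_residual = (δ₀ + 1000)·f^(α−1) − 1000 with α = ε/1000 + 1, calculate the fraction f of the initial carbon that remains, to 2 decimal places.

α − 1 = ε/1000 = -0.0286
(δ_res + 1000)/(δ₀ + 1000) = (6.6 + 1000)/(-9.1 + 1000) = 1006.6/990.9 = 1.015844
f = 1.015844^(1/-0.0286) = exp(ln(1.015844)/-0.0286) = exp(0.01572/-0.0286)
f = exp(-0.5496) = 0.5772

0.58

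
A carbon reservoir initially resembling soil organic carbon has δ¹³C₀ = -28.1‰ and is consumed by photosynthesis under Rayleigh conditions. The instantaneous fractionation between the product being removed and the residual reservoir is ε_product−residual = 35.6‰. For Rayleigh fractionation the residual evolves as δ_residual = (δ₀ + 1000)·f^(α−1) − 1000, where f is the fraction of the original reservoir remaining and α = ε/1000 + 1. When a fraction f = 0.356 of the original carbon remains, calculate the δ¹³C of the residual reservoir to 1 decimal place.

-63.2‰

Rayleigh residual: δ_res = (δ₀ + 1000)·f^(α−1) − 1000
α = ε/1000 + 1 = 1.03560, so α − 1 = 0.03560
f^(α−1) = 0.356^(0.03560) = 0.963899
δ_res = (-28.1 + 1000) × 0.963899 − 1000 = 936.814 − 1000 = -63.19‰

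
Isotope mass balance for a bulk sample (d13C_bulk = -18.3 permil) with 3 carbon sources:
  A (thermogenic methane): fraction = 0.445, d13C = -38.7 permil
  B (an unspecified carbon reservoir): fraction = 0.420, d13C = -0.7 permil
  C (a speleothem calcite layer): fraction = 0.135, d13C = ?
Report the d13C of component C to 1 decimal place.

-5.8 permil

Isotope mass balance: δ_bulk = Σ fᵢ·δᵢ.
-18.3 = 0.445×(-38.7) + 0.420×(-0.7) + 0.135×δ_C
0.135·δ_C = -18.3 − (-17.516) = -0.784
δ_C = -0.784 / 0.135 = -5.81 permil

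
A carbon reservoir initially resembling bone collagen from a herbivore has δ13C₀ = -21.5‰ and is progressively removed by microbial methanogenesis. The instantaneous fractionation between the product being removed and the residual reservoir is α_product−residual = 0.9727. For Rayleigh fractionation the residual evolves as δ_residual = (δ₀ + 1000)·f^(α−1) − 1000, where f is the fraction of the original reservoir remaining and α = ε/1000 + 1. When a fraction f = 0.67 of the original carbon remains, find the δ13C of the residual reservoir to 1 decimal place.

-10.7‰

Rayleigh residual: δ_res = (δ₀ + 1000)·f^(α−1) − 1000
α − 1 = -0.02730
f^(α−1) = 0.67^(-0.02730) = 1.010993
δ_res = (-21.5 + 1000) × 1.010993 − 1000 = 989.257 − 1000 = -10.74‰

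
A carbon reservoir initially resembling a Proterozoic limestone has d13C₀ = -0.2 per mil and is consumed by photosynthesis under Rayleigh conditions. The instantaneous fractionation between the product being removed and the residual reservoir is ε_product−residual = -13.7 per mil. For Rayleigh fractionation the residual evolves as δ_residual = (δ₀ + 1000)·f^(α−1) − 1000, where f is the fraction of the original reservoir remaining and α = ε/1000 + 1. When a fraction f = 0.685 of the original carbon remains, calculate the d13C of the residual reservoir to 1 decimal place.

5.0 per mil

Rayleigh residual: δ_res = (δ₀ + 1000)·f^(α−1) − 1000
α = ε/1000 + 1 = 0.98630, so α − 1 = -0.01370
f^(α−1) = 0.685^(-0.01370) = 1.005197
δ_res = (-0.2 + 1000) × 1.005197 − 1000 = 1004.996 − 1000 = 5.00 per mil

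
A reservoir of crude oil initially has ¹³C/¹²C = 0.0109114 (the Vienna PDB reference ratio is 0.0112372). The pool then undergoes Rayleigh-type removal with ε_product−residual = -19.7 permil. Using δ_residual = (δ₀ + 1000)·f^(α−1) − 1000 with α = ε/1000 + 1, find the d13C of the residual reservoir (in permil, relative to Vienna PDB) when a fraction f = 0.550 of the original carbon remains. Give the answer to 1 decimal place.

-17.5 permil

δ₀ = (0.0109114/0.0112372 − 1)×1000 = (0.971007 − 1)×1000 = -28.993 permil
α − 1 = ε/1000 = -0.0197
f^(α−1) = 0.550^(-0.0197) = 1.011847
δ_res = (-28.993 + 1000) × 1.011847 − 1000 = 982.511 − 1000 = -17.49 permil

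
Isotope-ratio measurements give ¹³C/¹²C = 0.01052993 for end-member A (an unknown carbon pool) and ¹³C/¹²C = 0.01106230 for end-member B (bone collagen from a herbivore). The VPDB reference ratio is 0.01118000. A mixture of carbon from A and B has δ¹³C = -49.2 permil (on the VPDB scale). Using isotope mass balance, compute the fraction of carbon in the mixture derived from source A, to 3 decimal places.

δ_A = (0.01052993/0.01118000 − 1)×1000 = (0.941854 − 1)×1000 = -58.146 permil
δ_B = (0.01106230/0.01118000 − 1)×1000 = (0.989472 − 1)×1000 = -10.528 permil
f_A = (δ_mix − δ_B)/(δ_A − δ_B) = (-49.2 − (-10.528))/(-58.146 − (-10.528))
f_A = -38.672 / -47.618 = 0.8121

0.812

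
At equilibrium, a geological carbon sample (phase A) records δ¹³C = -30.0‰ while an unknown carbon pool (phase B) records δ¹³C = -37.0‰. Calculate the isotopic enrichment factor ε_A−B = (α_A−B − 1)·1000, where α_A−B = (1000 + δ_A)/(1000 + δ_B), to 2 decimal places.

α_A−B = (1000 + -30.0) / (1000 + -37.0) = 970.0 / 963.0 = 1.007269
ε_A−B = (1.007269 − 1) × 1000 = 7.269‰
(The approximation ε ≈ δ_A − δ_B would give 7.0‰.)

7.27‰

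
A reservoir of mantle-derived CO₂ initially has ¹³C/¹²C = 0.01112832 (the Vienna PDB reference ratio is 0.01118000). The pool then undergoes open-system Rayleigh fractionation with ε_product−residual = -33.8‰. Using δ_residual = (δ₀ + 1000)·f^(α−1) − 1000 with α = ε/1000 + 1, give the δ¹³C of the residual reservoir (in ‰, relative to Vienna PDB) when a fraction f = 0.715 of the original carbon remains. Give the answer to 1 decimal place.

δ₀ = (0.01112832/0.01118000 − 1)×1000 = (0.995377 − 1)×1000 = -4.623‰
α − 1 = ε/1000 = -0.0338
f^(α−1) = 0.715^(-0.0338) = 1.011404
δ_res = (-4.623 + 1000) × 1.011404 − 1000 = 1006.728 − 1000 = 6.73‰

6.7‰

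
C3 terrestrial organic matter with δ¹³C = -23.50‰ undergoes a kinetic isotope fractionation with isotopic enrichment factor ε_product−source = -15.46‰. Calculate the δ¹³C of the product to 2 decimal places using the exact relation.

-38.60‰

To first order, δ_product ≈ δ_source + ε = -38.96‰.
Exactly, δ_product = (δ_source + 1000)·(ε/1000 + 1) − 1000.
δ_product = (-23.50 + 1000) × (-15.46/1000 + 1) − 1000
δ_product = -38.597‰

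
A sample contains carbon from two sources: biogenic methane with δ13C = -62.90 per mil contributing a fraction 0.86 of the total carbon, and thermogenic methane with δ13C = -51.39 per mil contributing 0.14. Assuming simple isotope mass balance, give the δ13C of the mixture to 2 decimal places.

-61.29 per mil

δ_mix = f_A·δ_A + f_B·δ_B
δ_mix = 0.86 × (-62.90) + 0.14 × (-51.39)
δ_mix = -54.094 + -7.195 = -61.289 per mil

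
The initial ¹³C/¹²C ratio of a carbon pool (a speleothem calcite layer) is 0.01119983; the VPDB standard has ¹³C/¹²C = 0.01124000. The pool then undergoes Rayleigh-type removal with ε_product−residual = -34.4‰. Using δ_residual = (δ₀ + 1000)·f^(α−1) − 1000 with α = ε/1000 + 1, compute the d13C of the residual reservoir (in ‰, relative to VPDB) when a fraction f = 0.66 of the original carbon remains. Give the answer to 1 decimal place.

10.8‰

δ₀ = (0.01119983/0.01124000 − 1)×1000 = (0.996426 − 1)×1000 = -3.574‰
α − 1 = ε/1000 = -0.0344
f^(α−1) = 0.66^(-0.0344) = 1.014396
δ_res = (-3.574 + 1000) × 1.014396 − 1000 = 1010.771 − 1000 = 10.77‰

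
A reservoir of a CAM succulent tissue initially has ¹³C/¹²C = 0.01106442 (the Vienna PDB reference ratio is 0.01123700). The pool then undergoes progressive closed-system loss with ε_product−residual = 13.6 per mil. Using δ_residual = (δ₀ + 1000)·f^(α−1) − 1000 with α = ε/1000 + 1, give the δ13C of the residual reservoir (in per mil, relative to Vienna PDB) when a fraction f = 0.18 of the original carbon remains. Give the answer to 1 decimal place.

-38.1 per mil

δ₀ = (0.01106442/0.01123700 − 1)×1000 = (0.984642 − 1)×1000 = -15.358 per mil
α − 1 = ε/1000 = 0.0136
f^(α−1) = 0.18^(0.0136) = 0.976949
δ_res = (-15.358 + 1000) × 0.976949 − 1000 = 961.944 − 1000 = -38.06 per mil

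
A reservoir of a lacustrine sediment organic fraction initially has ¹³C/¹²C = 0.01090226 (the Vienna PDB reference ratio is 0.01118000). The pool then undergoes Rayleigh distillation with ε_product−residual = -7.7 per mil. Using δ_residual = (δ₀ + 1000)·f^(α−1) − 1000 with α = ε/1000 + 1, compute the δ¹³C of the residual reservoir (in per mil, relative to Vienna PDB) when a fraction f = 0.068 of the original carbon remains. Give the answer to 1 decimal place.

-4.4 per mil

δ₀ = (0.01090226/0.01118000 − 1)×1000 = (0.975157 − 1)×1000 = -24.843 per mil
α − 1 = ε/1000 = -0.0077
f^(α−1) = 0.068^(-0.0077) = 1.020915
δ_res = (-24.843 + 1000) × 1.020915 − 1000 = 995.553 − 1000 = -4.45 per mil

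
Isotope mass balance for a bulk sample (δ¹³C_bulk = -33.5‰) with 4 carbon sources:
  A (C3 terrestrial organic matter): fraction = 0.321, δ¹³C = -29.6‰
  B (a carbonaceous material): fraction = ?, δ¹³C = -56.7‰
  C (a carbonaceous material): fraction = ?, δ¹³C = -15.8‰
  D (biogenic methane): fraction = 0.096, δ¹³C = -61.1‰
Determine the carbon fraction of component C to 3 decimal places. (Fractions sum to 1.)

0.365

Let f_C and f_B be the unknown fractions; fractions sum to 1 so f_C + f_B = 0.583.
Mass balance: Σ fᵢ·δᵢ = δ_bulk ⇒ f_C·(-15.8) + f_B·(-56.7) = -33.5 − (-15.367) = -18.133
Substitute f_B = 0.583 − f_C:
f_C·(-15.8 − -56.7) = -18.133 − 0.583×(-56.7) = 14.923
f_C = 14.923 / 40.9 = 0.3649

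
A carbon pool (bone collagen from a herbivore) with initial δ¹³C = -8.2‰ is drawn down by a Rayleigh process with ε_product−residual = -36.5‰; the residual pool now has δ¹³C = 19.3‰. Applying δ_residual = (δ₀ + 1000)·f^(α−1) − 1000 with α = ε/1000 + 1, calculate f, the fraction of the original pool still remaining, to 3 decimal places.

α − 1 = ε/1000 = -0.0365
(δ_res + 1000)/(δ₀ + 1000) = (19.3 + 1000)/(-8.2 + 1000) = 1019.3/991.8 = 1.027727
f = 1.027727^(1/-0.0365) = exp(ln(1.027727)/-0.0365) = exp(0.02735/-0.0365)
f = exp(-0.7493) = 0.4727

0.473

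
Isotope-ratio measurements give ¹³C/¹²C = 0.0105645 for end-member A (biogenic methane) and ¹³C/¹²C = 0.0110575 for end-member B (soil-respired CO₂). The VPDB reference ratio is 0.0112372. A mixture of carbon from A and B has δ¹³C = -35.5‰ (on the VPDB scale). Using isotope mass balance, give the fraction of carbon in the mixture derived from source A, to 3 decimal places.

0.445

δ_A = (0.0105645/0.0112372 − 1)×1000 = (0.940136 − 1)×1000 = -59.864‰
δ_B = (0.0110575/0.0112372 − 1)×1000 = (0.984008 − 1)×1000 = -15.992‰
f_A = (δ_mix − δ_B)/(δ_A − δ_B) = (-35.5 − (-15.992))/(-59.864 − (-15.992))
f_A = -19.508 / -43.872 = 0.4447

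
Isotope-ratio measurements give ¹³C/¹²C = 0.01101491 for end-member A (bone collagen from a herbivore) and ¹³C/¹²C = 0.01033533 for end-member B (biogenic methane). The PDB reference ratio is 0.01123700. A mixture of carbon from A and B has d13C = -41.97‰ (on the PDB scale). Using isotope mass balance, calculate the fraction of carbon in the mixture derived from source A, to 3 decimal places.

0.633

δ_A = (0.01101491/0.01123700 − 1)×1000 = (0.980236 − 1)×1000 = -19.764‰
δ_B = (0.01033533/0.01123700 − 1)×1000 = (0.919759 − 1)×1000 = -80.241‰
f_A = (δ_mix − δ_B)/(δ_A − δ_B) = (-41.97 − (-80.241))/(-19.764 − (-80.241))
f_A = 38.271 / 60.477 = 0.6328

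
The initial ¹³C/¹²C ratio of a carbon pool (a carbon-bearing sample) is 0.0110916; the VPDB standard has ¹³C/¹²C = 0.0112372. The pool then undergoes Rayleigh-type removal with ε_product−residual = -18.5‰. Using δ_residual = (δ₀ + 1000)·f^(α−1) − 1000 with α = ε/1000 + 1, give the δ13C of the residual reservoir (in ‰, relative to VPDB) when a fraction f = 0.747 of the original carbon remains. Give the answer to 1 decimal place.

δ₀ = (0.0110916/0.0112372 − 1)×1000 = (0.987043 − 1)×1000 = -12.957‰
α − 1 = ε/1000 = -0.0185
f^(α−1) = 0.747^(-0.0185) = 1.005411
δ_res = (-12.957 + 1000) × 1.005411 − 1000 = 992.384 − 1000 = -7.62‰

-7.6‰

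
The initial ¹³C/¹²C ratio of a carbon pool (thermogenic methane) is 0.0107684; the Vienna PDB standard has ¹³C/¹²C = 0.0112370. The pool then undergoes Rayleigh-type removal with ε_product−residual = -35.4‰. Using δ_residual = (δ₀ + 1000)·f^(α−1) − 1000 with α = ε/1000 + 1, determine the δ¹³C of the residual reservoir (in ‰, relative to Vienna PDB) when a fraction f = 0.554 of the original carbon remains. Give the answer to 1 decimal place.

-21.5‰

δ₀ = (0.0107684/0.0112370 − 1)×1000 = (0.958298 − 1)×1000 = -41.702‰
α − 1 = ε/1000 = -0.0354
f^(α−1) = 0.554^(-0.0354) = 1.021127
δ_res = (-41.702 + 1000) × 1.021127 − 1000 = 978.544 − 1000 = -21.46‰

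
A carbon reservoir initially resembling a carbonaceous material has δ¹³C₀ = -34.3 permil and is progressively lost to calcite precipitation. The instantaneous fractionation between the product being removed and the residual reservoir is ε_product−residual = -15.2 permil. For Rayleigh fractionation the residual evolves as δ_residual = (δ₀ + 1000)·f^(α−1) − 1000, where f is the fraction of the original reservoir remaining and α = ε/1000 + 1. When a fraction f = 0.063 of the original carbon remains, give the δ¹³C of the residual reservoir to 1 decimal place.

Rayleigh residual: δ_res = (δ₀ + 1000)·f^(α−1) − 1000
α = ε/1000 + 1 = 0.98480, so α − 1 = -0.01520
f^(α−1) = 0.063^(-0.01520) = 1.042918
δ_res = (-34.3 + 1000) × 1.042918 − 1000 = 1007.146 − 1000 = 7.15 permil

7.1 permil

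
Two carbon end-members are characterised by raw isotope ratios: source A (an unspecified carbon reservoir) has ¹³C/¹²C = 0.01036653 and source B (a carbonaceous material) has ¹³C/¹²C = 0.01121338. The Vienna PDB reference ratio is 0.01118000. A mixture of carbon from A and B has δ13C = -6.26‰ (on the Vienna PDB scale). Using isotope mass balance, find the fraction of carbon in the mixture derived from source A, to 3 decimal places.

δ_A = (0.01036653/0.01118000 − 1)×1000 = (0.927239 − 1)×1000 = -72.761‰
δ_B = (0.01121338/0.01118000 − 1)×1000 = (1.002986 − 1)×1000 = 2.986‰
f_A = (δ_mix − δ_B)/(δ_A − δ_B) = (-6.26 − (2.986))/(-72.761 − (2.986))
f_A = -9.246 / -75.747 = 0.1221

0.122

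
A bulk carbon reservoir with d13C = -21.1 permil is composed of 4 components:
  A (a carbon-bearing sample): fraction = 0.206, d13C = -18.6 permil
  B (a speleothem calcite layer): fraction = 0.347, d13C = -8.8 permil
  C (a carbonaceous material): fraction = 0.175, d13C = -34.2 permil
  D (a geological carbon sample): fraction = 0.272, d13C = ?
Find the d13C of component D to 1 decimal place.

-30.3 permil

Isotope mass balance: δ_bulk = Σ fᵢ·δᵢ.
-21.1 = 0.206×(-18.6) + 0.347×(-8.8) + 0.175×(-34.2) + 0.272×δ_D
0.272·δ_D = -21.1 − (-12.870) = -8.230
δ_D = -8.230 / 0.272 = -30.26 permil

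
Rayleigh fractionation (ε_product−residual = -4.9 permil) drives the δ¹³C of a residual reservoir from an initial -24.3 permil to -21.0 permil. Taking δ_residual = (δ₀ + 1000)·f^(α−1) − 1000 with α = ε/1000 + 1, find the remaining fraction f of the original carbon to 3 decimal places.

α − 1 = ε/1000 = -0.0049
(δ_res + 1000)/(δ₀ + 1000) = (-21.0 + 1000)/(-24.3 + 1000) = 979.0/975.7 = 1.003382
f = 1.003382^(1/-0.0049) = exp(ln(1.003382)/-0.0049) = exp(0.00338/-0.0049)
f = exp(-0.6891) = 0.5020

0.502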